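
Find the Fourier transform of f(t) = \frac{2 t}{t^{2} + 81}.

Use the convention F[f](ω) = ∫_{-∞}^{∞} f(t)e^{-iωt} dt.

F(ω) = - 2 i \pi e^{- 9 \left|{\omega}\right|} \operatorname{sign}{\left(\omega \right)}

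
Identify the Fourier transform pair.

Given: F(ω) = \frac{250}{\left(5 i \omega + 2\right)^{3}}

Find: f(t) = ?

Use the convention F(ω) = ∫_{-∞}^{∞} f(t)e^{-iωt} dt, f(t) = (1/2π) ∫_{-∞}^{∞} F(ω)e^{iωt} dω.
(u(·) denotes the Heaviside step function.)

f(t) = t^{2} e^{- \frac{2 t}{5}} u\left(t\right)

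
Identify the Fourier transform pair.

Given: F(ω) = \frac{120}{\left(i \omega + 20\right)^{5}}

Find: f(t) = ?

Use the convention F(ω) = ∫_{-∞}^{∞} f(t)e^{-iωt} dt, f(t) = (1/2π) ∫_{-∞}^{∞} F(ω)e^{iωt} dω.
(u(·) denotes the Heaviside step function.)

f(t) = 5 t^{4} e^{- 20 t} u\left(t\right)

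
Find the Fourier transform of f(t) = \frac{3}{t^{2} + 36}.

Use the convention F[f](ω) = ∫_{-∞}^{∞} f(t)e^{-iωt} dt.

F(ω) = \frac{\pi e^{- 6 \left|{\omega}\right|}}{2}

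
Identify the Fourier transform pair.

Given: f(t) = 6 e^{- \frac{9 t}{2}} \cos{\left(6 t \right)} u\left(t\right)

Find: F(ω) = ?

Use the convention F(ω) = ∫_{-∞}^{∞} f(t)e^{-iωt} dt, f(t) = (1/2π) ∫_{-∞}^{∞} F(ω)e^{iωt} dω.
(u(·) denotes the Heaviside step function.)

F(ω) = \frac{12 \left(2 i \omega + 9\right)}{\left(2 i \omega + 9\right)^{2} + 144}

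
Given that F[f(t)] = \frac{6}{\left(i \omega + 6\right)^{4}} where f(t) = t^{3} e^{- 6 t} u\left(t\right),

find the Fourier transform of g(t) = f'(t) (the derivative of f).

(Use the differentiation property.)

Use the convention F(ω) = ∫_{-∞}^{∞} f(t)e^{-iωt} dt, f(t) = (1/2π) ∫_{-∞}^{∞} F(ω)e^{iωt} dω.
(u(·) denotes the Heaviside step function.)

F[g](ω) = \frac{6 i \omega}{\left(i \omega + 6\right)^{4}}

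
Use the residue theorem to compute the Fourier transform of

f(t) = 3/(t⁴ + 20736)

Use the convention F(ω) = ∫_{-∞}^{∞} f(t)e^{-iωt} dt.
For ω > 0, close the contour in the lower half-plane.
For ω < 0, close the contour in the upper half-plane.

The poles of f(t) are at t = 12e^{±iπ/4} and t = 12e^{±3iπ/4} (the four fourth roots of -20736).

Let g(z) = f(z)e^{-iωz}; for large |z| the factor e^{-iωz} decays in the lower half-plane when ω > 0 and in the upper half-plane when ω < 0.

Case ω > 0 (lower half-plane, clockwise contour ⇒ F(ω) = -2πi·ΣRes):
  Res_{z = - 6 \sqrt{2} - 6 \sqrt{2} i} g(z) = \frac{\sqrt{2} i \left(1 - i\right) e^{6 \sqrt{2} \omega \left(-1 + i\right)}}{4608}
  Res_{z = 6 \sqrt{2} - 6 \sqrt{2} i} g(z) = \frac{\sqrt{2} i \left(1 + i\right) e^{- 6 \sqrt{2} \omega \left(1 + i\right)}}{4608}
  F(ω) = -2πi·ΣRes = \frac{\sqrt{2} \pi \left(1 - i\right) \left(e^{12 \sqrt{2} i \omega} + i\right) e^{- 6 \sqrt{2} \omega \left(1 + i\right)}}{2304} = \frac{\pi e^{- 6 \sqrt{2} \omega} \sin{\left(6 \sqrt{2} \omega + \frac{\pi}{4} \right)}}{576}

Case ω < 0 (upper half-plane, counterclockwise contour ⇒ F(ω) = +2πi·ΣRes):
  Res_{z = 6 \sqrt{2} + 6 \sqrt{2} i} g(z) = \frac{\sqrt{2} i \left(-1 + i\right) e^{6 \sqrt{2} \omega \left(1 - i\right)}}{4608}
  Res_{z = - 6 \sqrt{2} + 6 \sqrt{2} i} g(z) = \frac{\sqrt{2} \left(1 - i\right) e^{6 \sqrt{2} \omega \left(1 + i\right)}}{4608}
  F(ω) = 2πi·ΣRes = - \frac{\sqrt{2} i \pi \left(i \left(1 - i\right) e^{6 \sqrt{2} \omega \left(1 - i\right)} - \left(1 - i\right) e^{6 \sqrt{2} \omega \left(1 + i\right)}\right)}{2304} = \frac{\pi e^{6 \sqrt{2} \omega} \cos{\left(6 \sqrt{2} \omega + \frac{\pi}{4} \right)}}{576}

Both cases combine into a single formula in |ω|:

F(ω) = \frac{\pi e^{- 6 \sqrt{2} \left|{\omega}\right|} \sin{\left(6 \sqrt{2} \left|{\omega}\right| + \frac{\pi}{4} \right)}}{576}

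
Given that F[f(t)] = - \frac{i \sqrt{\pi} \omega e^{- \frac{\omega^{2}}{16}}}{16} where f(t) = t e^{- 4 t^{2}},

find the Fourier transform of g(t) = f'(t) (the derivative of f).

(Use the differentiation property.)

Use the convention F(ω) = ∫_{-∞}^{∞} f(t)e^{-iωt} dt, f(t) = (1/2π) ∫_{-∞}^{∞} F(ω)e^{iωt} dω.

F[g](ω) = \frac{\sqrt{\pi} \omega^{2} e^{- \frac{\omega^{2}}{16}}}{16}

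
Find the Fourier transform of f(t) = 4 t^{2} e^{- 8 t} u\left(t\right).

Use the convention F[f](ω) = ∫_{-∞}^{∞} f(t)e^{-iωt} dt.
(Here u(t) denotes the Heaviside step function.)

F(ω) = \frac{8}{\left(i \omega + 8\right)^{3}}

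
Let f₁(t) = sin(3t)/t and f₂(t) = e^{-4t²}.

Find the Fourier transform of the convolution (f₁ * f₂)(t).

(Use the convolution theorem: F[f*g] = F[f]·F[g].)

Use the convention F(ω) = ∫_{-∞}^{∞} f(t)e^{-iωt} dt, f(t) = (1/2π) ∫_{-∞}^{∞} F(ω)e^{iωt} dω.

F[f₁*f₂](ω) = \begin{cases} \frac{\pi^{\frac{3}{2}} e^{- \frac{\omega^{2}}{16}}}{2} & \text{for}\: \omega > -3 \wedge \omega < 3 \\0 & \text{otherwise} \end{cases}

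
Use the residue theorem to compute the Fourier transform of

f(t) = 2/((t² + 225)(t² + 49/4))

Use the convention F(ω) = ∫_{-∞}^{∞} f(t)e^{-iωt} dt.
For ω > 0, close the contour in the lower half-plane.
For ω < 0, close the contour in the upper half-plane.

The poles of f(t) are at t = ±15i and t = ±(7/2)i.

Let g(z) = f(z)e^{-iωz}; for large |z| the factor e^{-iωz} decays in the lower half-plane when ω > 0 and in the upper half-plane when ω < 0.

Case ω > 0 (lower half-plane, clockwise contour ⇒ F(ω) = -2πi·ΣRes):
  Res_{z = - 15 i} g(z) = - \frac{4 i e^{- 15 \omega}}{12765}
  Res_{z = - \frac{7 i}{2}} g(z) = \frac{8 i e^{- \frac{7 \omega}{2}}}{5957}
  F(ω) = -2πi·ΣRes = - \frac{8 \pi e^{- 15 \omega}}{12765} + \frac{16 \pi e^{- \frac{7 \omega}{2}}}{5957}

Case ω < 0 (upper half-plane, counterclockwise contour ⇒ F(ω) = +2πi·ΣRes):
  Res_{z = 15 i} g(z) = \frac{4 i e^{15 \omega}}{12765}
  Res_{z = \frac{7 i}{2}} g(z) = - \frac{8 i e^{\frac{7 \omega}{2}}}{5957}
  F(ω) = 2πi·ΣRes = \frac{8 \pi \left(30 e^{\frac{7 \omega}{2}} - 7 e^{15 \omega}\right)}{89355}

Both cases combine into a single formula in |ω|:

F(ω) = - \frac{8 \pi e^{- 15 \left|{\omega}\right|}}{12765} + \frac{16 \pi e^{- \frac{7 \left|{\omega}\right|}{2}}}{5957}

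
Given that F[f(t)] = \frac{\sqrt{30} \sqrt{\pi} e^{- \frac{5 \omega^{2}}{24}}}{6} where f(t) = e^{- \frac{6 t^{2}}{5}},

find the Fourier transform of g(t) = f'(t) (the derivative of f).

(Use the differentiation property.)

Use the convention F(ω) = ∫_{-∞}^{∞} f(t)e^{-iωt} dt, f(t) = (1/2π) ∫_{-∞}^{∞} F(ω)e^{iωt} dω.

F[g](ω) = \frac{\sqrt{30} i \sqrt{\pi} \omega e^{- \frac{5 \omega^{2}}{24}}}{6}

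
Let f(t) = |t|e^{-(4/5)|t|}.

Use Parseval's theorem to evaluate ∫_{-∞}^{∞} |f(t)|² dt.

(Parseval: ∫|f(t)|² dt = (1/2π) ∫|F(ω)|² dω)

∫|f(t)|² dt = \frac{125}{128}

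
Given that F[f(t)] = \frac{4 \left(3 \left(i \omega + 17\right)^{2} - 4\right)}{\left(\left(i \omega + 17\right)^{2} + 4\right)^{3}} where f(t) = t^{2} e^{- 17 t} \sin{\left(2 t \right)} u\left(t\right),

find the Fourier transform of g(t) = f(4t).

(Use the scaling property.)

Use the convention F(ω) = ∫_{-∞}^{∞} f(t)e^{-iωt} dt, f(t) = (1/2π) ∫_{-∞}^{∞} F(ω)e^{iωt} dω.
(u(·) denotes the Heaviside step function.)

F[g](ω) = \frac{256 \left(3 \left(i \omega + 68\right)^{2} - 64\right)}{\left(\left(i \omega + 68\right)^{2} + 64\right)^{3}}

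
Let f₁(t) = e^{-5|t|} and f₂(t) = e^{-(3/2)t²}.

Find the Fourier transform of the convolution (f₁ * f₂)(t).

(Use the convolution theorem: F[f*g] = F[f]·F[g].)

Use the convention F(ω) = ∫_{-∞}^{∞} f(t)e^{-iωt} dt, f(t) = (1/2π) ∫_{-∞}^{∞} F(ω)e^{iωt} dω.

F[f₁*f₂](ω) = \frac{10 \sqrt{6} \sqrt{\pi} e^{- \frac{\omega^{2}}{6}}}{3 \left(\omega^{2} + 25\right)}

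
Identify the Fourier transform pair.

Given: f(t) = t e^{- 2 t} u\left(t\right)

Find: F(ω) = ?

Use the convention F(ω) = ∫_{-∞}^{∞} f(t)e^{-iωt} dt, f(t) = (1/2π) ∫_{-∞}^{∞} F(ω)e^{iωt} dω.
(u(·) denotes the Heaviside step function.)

F(ω) = \frac{1}{\left(i \omega + 2\right)^{2}}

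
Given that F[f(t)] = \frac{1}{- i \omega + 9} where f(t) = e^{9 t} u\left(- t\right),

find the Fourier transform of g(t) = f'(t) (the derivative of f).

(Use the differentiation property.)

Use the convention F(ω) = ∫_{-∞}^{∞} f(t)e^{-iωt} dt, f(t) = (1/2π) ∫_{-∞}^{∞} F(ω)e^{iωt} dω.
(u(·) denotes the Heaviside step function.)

F[g](ω) = - \frac{\omega}{\omega + 9 i}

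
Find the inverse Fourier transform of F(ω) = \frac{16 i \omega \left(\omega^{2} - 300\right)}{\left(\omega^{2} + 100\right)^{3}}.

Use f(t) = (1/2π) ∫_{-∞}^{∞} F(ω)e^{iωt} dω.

f(t) = 4 t e^{- 10 \left|{t}\right|} \left|{t}\right|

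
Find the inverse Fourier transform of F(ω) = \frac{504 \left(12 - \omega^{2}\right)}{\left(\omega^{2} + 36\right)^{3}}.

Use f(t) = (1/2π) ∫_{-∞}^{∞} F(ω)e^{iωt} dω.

f(t) = 7 t^{2} e^{- 6 \left|{t}\right|}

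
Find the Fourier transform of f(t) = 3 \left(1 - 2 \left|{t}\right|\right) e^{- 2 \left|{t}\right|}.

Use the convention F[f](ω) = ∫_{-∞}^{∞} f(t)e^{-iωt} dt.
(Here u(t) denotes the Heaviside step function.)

F(ω) = \frac{24 \omega^{2}}{\left(\omega^{2} + 4\right)^{2}}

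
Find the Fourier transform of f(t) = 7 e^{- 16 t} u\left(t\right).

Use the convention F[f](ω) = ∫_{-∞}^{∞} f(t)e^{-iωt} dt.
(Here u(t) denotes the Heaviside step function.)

F(ω) = \frac{7}{i \omega + 16}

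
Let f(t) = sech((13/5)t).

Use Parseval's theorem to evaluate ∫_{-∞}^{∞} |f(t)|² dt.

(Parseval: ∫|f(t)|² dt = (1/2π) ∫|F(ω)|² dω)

∫|f(t)|² dt = \frac{10}{13}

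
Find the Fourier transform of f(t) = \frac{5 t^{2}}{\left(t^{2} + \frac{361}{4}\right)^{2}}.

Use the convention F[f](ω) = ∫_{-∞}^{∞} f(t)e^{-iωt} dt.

F(ω) = \frac{5 \pi \left(2 - 19 \left|{\omega}\right|\right) e^{- \frac{19 \left|{\omega}\right|}{2}}}{38}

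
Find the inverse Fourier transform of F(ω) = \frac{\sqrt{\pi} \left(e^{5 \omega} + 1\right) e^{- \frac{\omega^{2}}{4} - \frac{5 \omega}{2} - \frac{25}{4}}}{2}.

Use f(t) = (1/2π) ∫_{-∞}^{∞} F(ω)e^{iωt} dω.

f(t) = e^{- t^{2}} \cos{\left(5 t \right)}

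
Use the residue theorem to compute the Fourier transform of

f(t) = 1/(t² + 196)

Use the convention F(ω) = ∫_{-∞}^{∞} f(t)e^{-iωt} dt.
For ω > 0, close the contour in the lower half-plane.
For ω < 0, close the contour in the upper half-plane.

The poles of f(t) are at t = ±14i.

Let g(z) = f(z)e^{-iωz}; for large |z| the factor e^{-iωz} decays in the lower half-plane when ω > 0 and in the upper half-plane when ω < 0.

Case ω > 0 (lower half-plane, clockwise contour ⇒ F(ω) = -2πi·ΣRes):
  Res_{z = - 14 i} g(z) = \frac{i e^{- 14 \omega}}{28}
  F(ω) = -2πi·ΣRes = \frac{\pi e^{- 14 \omega}}{14}

Case ω < 0 (upper half-plane, counterclockwise contour ⇒ F(ω) = +2πi·ΣRes):
  Res_{z = 14 i} g(z) = - \frac{i e^{14 \omega}}{28}
  F(ω) = 2πi·ΣRes = \frac{\pi e^{14 \omega}}{14}

Both cases combine into a single formula in |ω|:

F(ω) = \frac{\pi e^{- 14 \left|{\omega}\right|}}{14}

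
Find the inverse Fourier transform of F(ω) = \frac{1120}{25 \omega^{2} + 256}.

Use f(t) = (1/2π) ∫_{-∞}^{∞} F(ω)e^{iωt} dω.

f(t) = 7 e^{- \frac{16 \left|{t}\right|}{5}}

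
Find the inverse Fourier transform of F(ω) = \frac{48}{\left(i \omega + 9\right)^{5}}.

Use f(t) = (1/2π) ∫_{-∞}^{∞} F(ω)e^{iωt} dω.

f(t) = 2 t^{4} e^{- 9 t} u\left(t\right)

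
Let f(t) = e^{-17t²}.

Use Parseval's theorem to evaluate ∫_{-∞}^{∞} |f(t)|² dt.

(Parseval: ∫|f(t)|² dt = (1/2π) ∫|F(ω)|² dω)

∫|f(t)|² dt = \frac{\sqrt{34} \sqrt{\pi}}{34}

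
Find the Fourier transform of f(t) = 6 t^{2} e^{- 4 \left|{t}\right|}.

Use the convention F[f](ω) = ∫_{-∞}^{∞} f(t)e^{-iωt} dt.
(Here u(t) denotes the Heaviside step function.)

F(ω) = \frac{96 \left(16 - 3 \omega^{2}\right)}{\left(\omega^{2} + 16\right)^{3}}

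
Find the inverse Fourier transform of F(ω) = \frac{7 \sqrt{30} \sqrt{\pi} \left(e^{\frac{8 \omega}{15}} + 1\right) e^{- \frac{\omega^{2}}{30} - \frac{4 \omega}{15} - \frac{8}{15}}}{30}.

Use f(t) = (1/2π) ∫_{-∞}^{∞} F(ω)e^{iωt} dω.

f(t) = 7 e^{- \frac{15 t^{2}}{2}} \cos{\left(4 t \right)}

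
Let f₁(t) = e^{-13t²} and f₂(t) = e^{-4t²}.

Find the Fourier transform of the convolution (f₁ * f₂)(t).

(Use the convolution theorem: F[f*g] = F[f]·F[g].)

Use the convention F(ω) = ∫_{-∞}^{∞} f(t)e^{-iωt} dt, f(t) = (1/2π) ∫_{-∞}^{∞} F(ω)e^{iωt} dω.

F[f₁*f₂](ω) = \frac{\sqrt{13} \pi e^{- \frac{17 \omega^{2}}{208}}}{26}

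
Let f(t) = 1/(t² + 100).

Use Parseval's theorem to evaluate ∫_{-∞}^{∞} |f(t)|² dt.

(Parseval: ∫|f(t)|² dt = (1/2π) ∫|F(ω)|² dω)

∫|f(t)|² dt = \frac{\pi}{2000}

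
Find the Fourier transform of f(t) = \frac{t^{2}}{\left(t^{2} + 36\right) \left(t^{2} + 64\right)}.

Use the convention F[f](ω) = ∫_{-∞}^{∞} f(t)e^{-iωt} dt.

F(ω) = \frac{\pi \left(4 - 3 e^{2 \left|{\omega}\right|}\right) e^{- 8 \left|{\omega}\right|}}{14}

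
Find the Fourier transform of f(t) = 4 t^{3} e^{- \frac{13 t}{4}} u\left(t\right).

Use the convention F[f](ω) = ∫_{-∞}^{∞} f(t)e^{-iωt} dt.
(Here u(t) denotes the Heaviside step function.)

F(ω) = \frac{6144}{\left(4 i \omega + 13\right)^{4}}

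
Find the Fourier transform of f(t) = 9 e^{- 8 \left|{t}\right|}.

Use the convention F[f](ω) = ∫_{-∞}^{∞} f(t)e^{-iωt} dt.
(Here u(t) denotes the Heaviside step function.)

F(ω) = \frac{144}{\omega^{2} + 64}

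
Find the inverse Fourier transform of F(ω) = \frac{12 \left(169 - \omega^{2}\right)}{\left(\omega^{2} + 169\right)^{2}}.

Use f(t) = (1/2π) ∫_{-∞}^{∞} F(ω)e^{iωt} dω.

f(t) = 6 e^{- 13 \left|{t}\right|} \left|{t}\right|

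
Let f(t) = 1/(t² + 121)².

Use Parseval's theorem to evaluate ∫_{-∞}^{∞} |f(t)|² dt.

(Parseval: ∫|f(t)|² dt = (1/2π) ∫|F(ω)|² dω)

∫|f(t)|² dt = \frac{5 \pi}{311794736}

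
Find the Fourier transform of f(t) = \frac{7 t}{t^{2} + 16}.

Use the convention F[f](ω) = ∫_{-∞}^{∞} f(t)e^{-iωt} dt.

F(ω) = - 7 i \pi e^{- 4 \left|{\omega}\right|} \operatorname{sign}{\left(\omega \right)}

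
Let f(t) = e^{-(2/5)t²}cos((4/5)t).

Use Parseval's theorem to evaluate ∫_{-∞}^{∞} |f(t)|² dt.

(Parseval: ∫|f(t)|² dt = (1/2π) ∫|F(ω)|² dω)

∫|f(t)|² dt = \frac{\sqrt{5} \sqrt{\pi} \left(1 + e^{\frac{4}{5}}\right)}{4 e^{\frac{4}{5}}}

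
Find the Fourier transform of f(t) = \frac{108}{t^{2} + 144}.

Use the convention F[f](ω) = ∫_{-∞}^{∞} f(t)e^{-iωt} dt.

F(ω) = 9 \pi e^{- 12 \left|{\omega}\right|}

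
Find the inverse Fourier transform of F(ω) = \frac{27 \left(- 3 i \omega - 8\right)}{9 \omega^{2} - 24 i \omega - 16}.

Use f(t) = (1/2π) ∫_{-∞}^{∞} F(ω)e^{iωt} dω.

f(t) = 9 \left(\frac{4 t}{3} + 1\right) e^{- \frac{4 t}{3}} u\left(t\right)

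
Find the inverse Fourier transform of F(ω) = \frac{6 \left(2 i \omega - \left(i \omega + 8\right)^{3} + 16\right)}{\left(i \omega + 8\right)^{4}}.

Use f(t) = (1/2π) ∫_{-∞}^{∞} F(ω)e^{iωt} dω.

f(t) = 6 \left(t^{2} - 1\right) e^{- 8 t} u\left(t\right)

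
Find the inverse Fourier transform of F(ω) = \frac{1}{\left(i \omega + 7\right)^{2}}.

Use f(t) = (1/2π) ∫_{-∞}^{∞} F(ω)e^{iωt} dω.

f(t) = t e^{- 7 t} u\left(t\right)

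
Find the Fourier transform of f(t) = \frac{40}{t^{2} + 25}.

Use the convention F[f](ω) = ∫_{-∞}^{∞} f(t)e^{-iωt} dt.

F(ω) = 8 \pi e^{- 5 \left|{\omega}\right|}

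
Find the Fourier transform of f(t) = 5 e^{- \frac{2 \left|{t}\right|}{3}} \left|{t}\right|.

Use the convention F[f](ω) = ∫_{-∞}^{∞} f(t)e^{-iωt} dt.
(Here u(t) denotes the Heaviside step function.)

F(ω) = \frac{90 \left(4 - 9 \omega^{2}\right)}{\left(9 \omega^{2} + 4\right)^{2}}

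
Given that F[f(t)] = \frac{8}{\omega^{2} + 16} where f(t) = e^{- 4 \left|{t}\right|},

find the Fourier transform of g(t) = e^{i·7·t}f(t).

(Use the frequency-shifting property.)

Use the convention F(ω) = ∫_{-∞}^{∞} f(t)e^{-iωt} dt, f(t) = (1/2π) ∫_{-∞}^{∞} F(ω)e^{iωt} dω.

F[g](ω) = \frac{8}{\left(\omega - 7\right)^{2} + 16}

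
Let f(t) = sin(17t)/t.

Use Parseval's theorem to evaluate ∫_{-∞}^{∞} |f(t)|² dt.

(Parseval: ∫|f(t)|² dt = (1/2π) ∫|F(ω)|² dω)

∫|f(t)|² dt = 17 \pi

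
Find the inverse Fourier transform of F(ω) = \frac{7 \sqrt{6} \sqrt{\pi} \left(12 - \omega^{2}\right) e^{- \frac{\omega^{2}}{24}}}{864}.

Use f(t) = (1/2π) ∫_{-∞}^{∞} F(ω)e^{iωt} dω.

f(t) = 7 t^{2} e^{- 6 t^{2}}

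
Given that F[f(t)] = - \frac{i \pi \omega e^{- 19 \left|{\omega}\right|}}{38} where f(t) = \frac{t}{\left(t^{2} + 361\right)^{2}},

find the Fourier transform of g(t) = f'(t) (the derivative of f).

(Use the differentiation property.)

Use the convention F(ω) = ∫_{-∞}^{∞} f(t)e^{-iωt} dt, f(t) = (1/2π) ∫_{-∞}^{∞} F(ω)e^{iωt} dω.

F[g](ω) = \frac{\pi \omega^{2} e^{- 19 \left|{\omega}\right|}}{38}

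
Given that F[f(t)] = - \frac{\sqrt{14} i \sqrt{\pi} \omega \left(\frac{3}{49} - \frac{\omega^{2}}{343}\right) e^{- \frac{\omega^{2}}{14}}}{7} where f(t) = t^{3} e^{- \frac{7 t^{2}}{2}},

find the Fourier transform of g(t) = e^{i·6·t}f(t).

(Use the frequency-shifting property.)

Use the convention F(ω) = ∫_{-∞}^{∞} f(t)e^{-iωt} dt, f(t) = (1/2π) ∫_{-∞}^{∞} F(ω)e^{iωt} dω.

F[g](ω) = \frac{\sqrt{14} i \sqrt{\pi} \left(\omega - 6\right) \left(\left(\omega - 6\right)^{2} - 21\right) e^{- \frac{\left(\omega - 6\right)^{2}}{14}}}{2401}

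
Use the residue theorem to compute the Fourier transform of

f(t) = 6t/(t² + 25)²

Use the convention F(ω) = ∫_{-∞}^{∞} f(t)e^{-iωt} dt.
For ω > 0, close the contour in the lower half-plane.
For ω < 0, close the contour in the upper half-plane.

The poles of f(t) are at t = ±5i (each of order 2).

Let g(z) = f(z)e^{-iωz}; for large |z| the factor e^{-iωz} decays in the lower half-plane when ω > 0 and in the upper half-plane when ω < 0.

Case ω > 0 (lower half-plane, clockwise contour ⇒ F(ω) = -2πi·ΣRes):
  Res_{z = - 5 i} g(z) = \frac{3 \omega e^{- 5 \omega}}{10} (pole of order 2)
  F(ω) = -2πi·ΣRes = - \frac{3 i \pi \omega e^{- 5 \omega}}{5}

Case ω < 0 (upper half-plane, counterclockwise contour ⇒ F(ω) = +2πi·ΣRes):
  Res_{z = 5 i} g(z) = - \frac{3 \omega e^{5 \omega}}{10} (pole of order 2)
  F(ω) = 2πi·ΣRes = - \frac{3 i \pi \omega e^{5 \omega}}{5}

Both cases combine into a single formula in |ω|:

F(ω) = - \frac{3 i \pi \omega e^{- 5 \left|{\omega}\right|}}{5}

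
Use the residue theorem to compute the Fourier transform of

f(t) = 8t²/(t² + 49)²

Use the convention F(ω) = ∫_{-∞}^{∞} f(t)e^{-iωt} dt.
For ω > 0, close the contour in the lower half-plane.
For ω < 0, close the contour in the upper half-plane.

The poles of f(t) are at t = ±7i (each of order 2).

Let g(z) = f(z)e^{-iωz}; for large |z| the factor e^{-iωz} decays in the lower half-plane when ω > 0 and in the upper half-plane when ω < 0.

Case ω > 0 (lower half-plane, clockwise contour ⇒ F(ω) = -2πi·ΣRes):
  Res_{z = - 7 i} g(z) = i \left(\frac{2}{7} - 2 \omega\right) e^{- 7 \omega} (pole of order 2)
  F(ω) = -2πi·ΣRes = \frac{4 \pi \left(1 - 7 \omega\right) e^{- 7 \omega}}{7}

Case ω < 0 (upper half-plane, counterclockwise contour ⇒ F(ω) = +2πi·ΣRes):
  Res_{z = 7 i} g(z) = i \left(- 2 \omega - \frac{2}{7}\right) e^{7 \omega} (pole of order 2)
  F(ω) = 2πi·ΣRes = \frac{4 \pi \left(7 \omega + 1\right) e^{7 \omega}}{7}

Both cases combine into a single formula in |ω|:

F(ω) = \frac{4 \pi \left(1 - 7 \left|{\omega}\right|\right) e^{- 7 \left|{\omega}\right|}}{7}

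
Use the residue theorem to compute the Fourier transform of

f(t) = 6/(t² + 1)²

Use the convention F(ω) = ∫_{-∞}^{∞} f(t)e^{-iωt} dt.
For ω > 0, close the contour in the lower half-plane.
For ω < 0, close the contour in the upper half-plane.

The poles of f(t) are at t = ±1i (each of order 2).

Let g(z) = f(z)e^{-iωz}; for large |z| the factor e^{-iωz} decays in the lower half-plane when ω > 0 and in the upper half-plane when ω < 0.

Case ω > 0 (lower half-plane, clockwise contour ⇒ F(ω) = -2πi·ΣRes):
  Res_{z = - i} g(z) = \frac{3 i \left(\omega + 1\right) e^{- \omega}}{2} (pole of order 2)
  F(ω) = -2πi·ΣRes = 3 \pi \left(\omega + 1\right) e^{- \omega}

Case ω < 0 (upper half-plane, counterclockwise contour ⇒ F(ω) = +2πi·ΣRes):
  Res_{z = i} g(z) = \frac{3 i \left(\omega - 1\right) e^{\omega}}{2} (pole of order 2)
  F(ω) = 2πi·ΣRes = 3 \pi \left(1 - \omega\right) e^{\omega}

Both cases combine into a single formula in |ω|:

F(ω) = 3 \pi \left(\left|{\omega}\right| + 1\right) e^{- \left|{\omega}\right|}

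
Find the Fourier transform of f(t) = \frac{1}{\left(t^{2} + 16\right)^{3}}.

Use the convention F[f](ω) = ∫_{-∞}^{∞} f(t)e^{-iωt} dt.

F(ω) = \frac{\pi \left(16 \omega^{2} + 12 \left|{\omega}\right| + 3\right) e^{- 4 \left|{\omega}\right|}}{8192}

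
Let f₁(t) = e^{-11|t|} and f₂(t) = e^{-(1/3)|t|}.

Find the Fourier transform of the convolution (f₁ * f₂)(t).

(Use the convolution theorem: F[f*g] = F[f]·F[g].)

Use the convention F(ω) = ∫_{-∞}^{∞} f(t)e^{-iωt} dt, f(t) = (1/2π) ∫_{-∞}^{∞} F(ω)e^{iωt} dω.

F[f₁*f₂](ω) = \frac{132}{\left(\omega^{2} + 121\right) \left(9 \omega^{2} + 1\right)}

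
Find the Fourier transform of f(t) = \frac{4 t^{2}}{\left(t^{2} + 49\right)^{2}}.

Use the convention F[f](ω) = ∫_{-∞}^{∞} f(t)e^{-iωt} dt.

F(ω) = \frac{2 \pi \left(1 - 7 \left|{\omega}\right|\right) e^{- 7 \left|{\omega}\right|}}{7}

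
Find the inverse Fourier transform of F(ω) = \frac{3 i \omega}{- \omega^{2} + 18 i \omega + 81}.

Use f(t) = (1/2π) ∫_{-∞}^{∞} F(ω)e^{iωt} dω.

f(t) = 3 \left(1 - 9 t\right) e^{- 9 t} u\left(t\right)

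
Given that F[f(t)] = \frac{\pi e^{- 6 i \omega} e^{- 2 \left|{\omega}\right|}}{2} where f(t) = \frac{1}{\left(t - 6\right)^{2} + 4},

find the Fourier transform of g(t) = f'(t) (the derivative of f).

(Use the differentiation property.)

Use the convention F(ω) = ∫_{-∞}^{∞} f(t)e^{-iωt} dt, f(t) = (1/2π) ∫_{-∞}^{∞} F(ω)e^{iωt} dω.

F[g](ω) = \frac{i \pi \omega e^{- 6 i \omega - 2 \left|{\omega}\right|}}{2}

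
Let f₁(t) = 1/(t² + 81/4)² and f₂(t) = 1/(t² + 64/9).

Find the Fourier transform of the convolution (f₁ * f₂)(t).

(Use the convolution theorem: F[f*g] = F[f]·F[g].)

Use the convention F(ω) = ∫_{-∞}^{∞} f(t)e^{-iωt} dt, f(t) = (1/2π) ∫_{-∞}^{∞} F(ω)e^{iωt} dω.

F[f₁*f₂](ω) = \frac{\pi^{2} \left(9 \left|{\omega}\right| + 2\right) e^{- \frac{43 \left|{\omega}\right|}{6}}}{972}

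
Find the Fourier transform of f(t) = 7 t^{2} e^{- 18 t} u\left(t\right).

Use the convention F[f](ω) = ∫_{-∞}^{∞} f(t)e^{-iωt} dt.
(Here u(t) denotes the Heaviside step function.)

F(ω) = \frac{14}{\left(i \omega + 18\right)^{3}}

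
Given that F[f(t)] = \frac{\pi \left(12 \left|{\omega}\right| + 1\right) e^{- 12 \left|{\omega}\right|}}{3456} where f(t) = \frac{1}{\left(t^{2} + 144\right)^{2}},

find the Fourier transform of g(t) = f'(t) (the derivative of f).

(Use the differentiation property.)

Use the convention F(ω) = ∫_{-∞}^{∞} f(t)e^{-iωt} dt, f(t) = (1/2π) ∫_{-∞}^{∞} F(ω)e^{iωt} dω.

F[g](ω) = \frac{i \pi \omega \left(12 \left|{\omega}\right| + 1\right) e^{- 12 \left|{\omega}\right|}}{3456}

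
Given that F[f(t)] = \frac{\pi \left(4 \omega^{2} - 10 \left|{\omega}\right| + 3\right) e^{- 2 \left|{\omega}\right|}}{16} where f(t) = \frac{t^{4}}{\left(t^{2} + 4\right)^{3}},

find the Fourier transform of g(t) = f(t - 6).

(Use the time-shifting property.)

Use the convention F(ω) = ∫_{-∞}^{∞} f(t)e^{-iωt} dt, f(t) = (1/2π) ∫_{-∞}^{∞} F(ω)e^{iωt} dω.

F[g](ω) = \frac{\pi \left(4 \omega^{2} - 10 \left|{\omega}\right| + 3\right) e^{- 6 i \omega - 2 \left|{\omega}\right|}}{16}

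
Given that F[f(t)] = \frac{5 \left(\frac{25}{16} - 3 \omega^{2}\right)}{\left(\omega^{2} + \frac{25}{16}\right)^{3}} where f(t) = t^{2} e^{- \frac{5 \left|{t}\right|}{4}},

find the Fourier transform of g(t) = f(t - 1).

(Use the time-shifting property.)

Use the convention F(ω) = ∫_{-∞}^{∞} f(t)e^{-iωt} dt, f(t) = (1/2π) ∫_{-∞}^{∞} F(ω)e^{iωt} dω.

F[g](ω) = \frac{1280 \left(25 - 48 \omega^{2}\right) e^{- i \omega}}{\left(16 \omega^{2} + 25\right)^{3}}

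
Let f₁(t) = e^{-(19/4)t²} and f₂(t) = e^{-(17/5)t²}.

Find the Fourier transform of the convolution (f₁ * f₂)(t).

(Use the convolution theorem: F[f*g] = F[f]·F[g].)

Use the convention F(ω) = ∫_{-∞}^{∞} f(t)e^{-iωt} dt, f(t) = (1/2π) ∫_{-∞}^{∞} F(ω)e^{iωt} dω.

F[f₁*f₂](ω) = \frac{2 \sqrt{1615} \pi e^{- \frac{163 \omega^{2}}{1292}}}{323}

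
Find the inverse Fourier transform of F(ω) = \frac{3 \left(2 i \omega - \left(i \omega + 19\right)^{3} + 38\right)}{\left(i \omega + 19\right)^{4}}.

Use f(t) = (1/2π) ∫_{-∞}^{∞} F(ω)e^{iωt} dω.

f(t) = 3 \left(t^{2} - 1\right) e^{- 19 t} u\left(t\right)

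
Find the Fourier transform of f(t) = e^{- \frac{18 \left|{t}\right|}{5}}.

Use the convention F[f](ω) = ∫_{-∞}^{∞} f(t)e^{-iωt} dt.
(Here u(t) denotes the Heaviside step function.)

F(ω) = \frac{180}{25 \omega^{2} + 324}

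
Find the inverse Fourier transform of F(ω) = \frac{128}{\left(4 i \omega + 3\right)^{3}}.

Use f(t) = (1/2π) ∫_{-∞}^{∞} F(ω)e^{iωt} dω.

f(t) = t^{2} e^{- \frac{3 t}{4}} u\left(t\right)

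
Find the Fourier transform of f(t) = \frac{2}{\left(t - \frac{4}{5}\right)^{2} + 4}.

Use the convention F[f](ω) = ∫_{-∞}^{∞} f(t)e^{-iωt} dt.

F(ω) = \pi e^{- \frac{4 i \omega}{5} - 2 \left|{\omega}\right|}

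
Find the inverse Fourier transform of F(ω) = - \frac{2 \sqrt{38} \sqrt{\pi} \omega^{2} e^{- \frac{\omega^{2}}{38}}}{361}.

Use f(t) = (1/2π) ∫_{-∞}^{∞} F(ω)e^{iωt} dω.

f(t) = \left(38 t^{2} - 2\right) e^{- \frac{19 t^{2}}{2}}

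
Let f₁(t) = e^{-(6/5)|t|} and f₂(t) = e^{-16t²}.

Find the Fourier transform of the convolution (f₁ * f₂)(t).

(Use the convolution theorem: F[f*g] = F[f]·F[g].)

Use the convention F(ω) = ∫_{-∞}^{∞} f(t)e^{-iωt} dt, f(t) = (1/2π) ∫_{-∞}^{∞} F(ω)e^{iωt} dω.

F[f₁*f₂](ω) = \frac{15 \sqrt{\pi} e^{- \frac{\omega^{2}}{64}}}{25 \omega^{2} + 36}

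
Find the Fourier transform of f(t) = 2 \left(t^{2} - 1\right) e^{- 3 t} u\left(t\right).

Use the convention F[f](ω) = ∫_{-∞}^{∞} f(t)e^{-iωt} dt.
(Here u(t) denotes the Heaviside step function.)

F(ω) = \frac{2 \left(2 i \omega - \left(i \omega + 3\right)^{3} + 6\right)}{\left(i \omega + 3\right)^{4}}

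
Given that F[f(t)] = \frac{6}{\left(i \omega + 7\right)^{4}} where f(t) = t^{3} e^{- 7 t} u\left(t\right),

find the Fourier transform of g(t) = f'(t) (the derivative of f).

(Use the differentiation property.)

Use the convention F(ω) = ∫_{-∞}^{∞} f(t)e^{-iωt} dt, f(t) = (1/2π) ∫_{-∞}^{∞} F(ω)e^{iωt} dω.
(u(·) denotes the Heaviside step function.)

F[g](ω) = \frac{6 i \omega}{\left(i \omega + 7\right)^{4}}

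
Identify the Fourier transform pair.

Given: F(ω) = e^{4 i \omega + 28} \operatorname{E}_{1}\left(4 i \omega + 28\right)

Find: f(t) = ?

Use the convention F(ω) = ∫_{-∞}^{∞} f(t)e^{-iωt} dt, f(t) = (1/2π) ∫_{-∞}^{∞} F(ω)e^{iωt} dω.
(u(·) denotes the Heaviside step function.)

f(t) = \frac{e^{- 7 t} u\left(t\right)}{t + 4}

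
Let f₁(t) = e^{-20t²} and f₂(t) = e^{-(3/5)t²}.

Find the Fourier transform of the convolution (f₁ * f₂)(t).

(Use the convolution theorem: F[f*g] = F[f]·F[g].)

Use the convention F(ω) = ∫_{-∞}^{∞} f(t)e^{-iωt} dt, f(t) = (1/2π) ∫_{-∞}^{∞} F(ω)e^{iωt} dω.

F[f₁*f₂](ω) = \frac{\sqrt{3} \pi e^{- \frac{103 \omega^{2}}{240}}}{6}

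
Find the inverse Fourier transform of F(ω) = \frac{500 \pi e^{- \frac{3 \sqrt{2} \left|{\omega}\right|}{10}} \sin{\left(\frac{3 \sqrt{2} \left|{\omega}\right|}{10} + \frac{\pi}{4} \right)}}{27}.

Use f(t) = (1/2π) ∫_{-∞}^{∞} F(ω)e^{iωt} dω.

f(t) = \frac{4}{t^{4} + \frac{81}{625}}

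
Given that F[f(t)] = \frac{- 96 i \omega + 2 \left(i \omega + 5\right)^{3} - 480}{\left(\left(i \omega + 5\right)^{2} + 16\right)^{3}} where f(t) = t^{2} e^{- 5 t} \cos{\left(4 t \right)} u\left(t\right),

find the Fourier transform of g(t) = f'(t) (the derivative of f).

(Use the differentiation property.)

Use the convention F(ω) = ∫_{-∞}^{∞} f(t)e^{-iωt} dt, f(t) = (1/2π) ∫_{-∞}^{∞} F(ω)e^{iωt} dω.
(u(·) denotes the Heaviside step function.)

F[g](ω) = - \frac{2 i \omega \left(48 i \omega - \left(i \omega + 5\right)^{3} + 240\right)}{\left(\left(i \omega + 5\right)^{2} + 16\right)^{3}}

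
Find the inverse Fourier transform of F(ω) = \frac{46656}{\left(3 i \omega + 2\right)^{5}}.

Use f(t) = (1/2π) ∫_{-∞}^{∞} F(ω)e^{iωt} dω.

f(t) = 8 t^{4} e^{- \frac{2 t}{3}} u\left(t\right)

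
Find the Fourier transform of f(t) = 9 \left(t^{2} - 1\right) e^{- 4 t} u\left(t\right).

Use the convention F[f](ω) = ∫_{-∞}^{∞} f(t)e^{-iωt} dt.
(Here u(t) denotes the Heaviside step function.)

F(ω) = \frac{9 \left(2 i \omega - \left(i \omega + 4\right)^{3} + 8\right)}{\left(i \omega + 4\right)^{4}}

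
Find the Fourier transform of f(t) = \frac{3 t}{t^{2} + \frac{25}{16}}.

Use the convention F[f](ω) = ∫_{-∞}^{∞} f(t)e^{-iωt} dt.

F(ω) = - 3 i \pi e^{- \frac{5 \left|{\omega}\right|}{4}} \operatorname{sign}{\left(\omega \right)}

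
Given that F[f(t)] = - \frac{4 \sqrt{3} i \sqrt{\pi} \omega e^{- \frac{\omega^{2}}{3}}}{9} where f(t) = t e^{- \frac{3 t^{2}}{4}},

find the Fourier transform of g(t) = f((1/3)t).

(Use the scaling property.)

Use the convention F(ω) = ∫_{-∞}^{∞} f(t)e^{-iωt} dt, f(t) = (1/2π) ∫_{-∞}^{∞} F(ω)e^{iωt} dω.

F[g](ω) = - 4 \sqrt{3} i \sqrt{\pi} \omega e^{- 3 \omega^{2}}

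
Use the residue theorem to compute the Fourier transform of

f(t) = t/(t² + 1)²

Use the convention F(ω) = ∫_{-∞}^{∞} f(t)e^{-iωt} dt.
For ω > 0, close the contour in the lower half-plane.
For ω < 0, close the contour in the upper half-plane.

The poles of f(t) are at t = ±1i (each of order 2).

Let g(z) = f(z)e^{-iωz}; for large |z| the factor e^{-iωz} decays in the lower half-plane when ω > 0 and in the upper half-plane when ω < 0.

Case ω > 0 (lower half-plane, clockwise contour ⇒ F(ω) = -2πi·ΣRes):
  Res_{z = - i} g(z) = \frac{\omega e^{- \omega}}{4} (pole of order 2)
  F(ω) = -2πi·ΣRes = - \frac{i \pi \omega e^{- \omega}}{2}

Case ω < 0 (upper half-plane, counterclockwise contour ⇒ F(ω) = +2πi·ΣRes):
  Res_{z = i} g(z) = - \frac{\omega e^{\omega}}{4} (pole of order 2)
  F(ω) = 2πi·ΣRes = - \frac{i \pi \omega e^{\omega}}{2}

Both cases combine into a single formula in |ω|:

F(ω) = - \frac{i \pi \omega e^{- \left|{\omega}\right|}}{2}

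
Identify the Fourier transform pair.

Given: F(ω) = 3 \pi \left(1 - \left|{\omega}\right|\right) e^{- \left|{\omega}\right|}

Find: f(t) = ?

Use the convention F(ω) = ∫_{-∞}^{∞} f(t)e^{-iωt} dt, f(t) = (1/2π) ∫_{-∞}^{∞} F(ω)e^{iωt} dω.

f(t) = \frac{6 t^{2}}{\left(t^{2} + 1\right)^{2}}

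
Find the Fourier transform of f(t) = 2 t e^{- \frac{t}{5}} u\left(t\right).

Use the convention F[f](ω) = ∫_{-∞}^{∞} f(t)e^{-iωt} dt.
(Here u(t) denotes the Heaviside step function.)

F(ω) = \frac{50}{\left(5 i \omega + 1\right)^{2}}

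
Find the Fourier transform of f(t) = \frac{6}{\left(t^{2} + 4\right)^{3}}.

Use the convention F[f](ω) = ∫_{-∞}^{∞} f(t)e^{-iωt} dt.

F(ω) = \frac{3 \pi \left(4 \omega^{2} + 6 \left|{\omega}\right| + 3\right) e^{- 2 \left|{\omega}\right|}}{128}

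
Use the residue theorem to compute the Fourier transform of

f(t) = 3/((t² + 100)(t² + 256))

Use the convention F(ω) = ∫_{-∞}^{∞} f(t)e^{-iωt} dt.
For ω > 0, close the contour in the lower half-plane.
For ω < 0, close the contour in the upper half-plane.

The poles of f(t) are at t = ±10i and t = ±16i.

Let g(z) = f(z)e^{-iωz}; for large |z| the factor e^{-iωz} decays in the lower half-plane when ω > 0 and in the upper half-plane when ω < 0.

Case ω > 0 (lower half-plane, clockwise contour ⇒ F(ω) = -2πi·ΣRes):
  Res_{z = - 10 i} g(z) = \frac{i e^{- 10 \omega}}{1040}
  Res_{z = - 16 i} g(z) = - \frac{i e^{- 16 \omega}}{1664}
  F(ω) = -2πi·ΣRes = \frac{\pi \left(8 e^{6 \omega} - 5\right) e^{- 16 \omega}}{4160}

Case ω < 0 (upper half-plane, counterclockwise contour ⇒ F(ω) = +2πi·ΣRes):
  Res_{z = 10 i} g(z) = - \frac{i e^{10 \omega}}{1040}
  Res_{z = 16 i} g(z) = \frac{i e^{16 \omega}}{1664}
  F(ω) = 2πi·ΣRes = \frac{\pi \left(8 - 5 e^{6 \omega}\right) e^{10 \omega}}{4160}

Both cases combine into a single formula in |ω|:

F(ω) = \frac{\pi \left(8 e^{6 \left|{\omega}\right|} - 5\right) e^{- 16 \left|{\omega}\right|}}{4160}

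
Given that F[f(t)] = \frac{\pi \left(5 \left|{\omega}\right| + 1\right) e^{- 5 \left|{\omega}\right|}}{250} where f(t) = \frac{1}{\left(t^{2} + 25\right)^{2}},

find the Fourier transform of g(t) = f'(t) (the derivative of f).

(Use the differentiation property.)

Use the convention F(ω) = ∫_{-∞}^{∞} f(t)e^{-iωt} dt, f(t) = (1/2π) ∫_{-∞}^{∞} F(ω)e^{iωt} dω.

F[g](ω) = \frac{i \pi \omega \left(5 \left|{\omega}\right| + 1\right) e^{- 5 \left|{\omega}\right|}}{250}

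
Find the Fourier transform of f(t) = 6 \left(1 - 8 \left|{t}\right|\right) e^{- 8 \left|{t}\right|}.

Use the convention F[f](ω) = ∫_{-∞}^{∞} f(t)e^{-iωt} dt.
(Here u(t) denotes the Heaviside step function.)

F(ω) = \frac{192 \omega^{2}}{\left(\omega^{2} + 64\right)^{2}}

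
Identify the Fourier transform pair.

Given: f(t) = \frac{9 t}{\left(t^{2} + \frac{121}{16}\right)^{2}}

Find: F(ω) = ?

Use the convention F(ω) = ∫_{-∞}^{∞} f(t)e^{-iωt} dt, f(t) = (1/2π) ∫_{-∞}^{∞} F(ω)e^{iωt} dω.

F(ω) = - \frac{18 i \pi \omega e^{- \frac{11 \left|{\omega}\right|}{4}}}{11}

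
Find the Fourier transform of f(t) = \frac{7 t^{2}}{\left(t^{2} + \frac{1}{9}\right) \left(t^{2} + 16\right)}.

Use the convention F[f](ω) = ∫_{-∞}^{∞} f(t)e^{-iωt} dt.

F(ω) = \frac{252 \pi e^{- 4 \left|{\omega}\right|}}{143} - \frac{21 \pi e^{- \frac{\left|{\omega}\right|}{3}}}{143}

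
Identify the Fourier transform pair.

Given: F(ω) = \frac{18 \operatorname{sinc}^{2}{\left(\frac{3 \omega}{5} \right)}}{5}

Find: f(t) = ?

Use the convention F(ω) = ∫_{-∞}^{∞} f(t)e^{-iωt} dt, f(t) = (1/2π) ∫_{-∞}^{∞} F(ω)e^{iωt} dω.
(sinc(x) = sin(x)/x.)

f(t) = 3 \left(\begin{cases} 1 - \frac{5 \left|{t}\right|}{6} & \text{for}\: \left|{t}\right| < \frac{6}{5} \\0 & \text{otherwise} \end{cases}\right)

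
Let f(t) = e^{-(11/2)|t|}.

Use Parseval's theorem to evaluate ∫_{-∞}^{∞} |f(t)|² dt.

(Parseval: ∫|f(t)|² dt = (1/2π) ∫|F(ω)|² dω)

∫|f(t)|² dt = \frac{2}{11}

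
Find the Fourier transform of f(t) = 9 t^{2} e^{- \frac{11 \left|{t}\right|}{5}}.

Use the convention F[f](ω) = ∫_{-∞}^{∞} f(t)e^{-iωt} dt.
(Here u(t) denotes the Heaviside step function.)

F(ω) = \frac{49500 \left(121 - 75 \omega^{2}\right)}{\left(25 \omega^{2} + 121\right)^{3}}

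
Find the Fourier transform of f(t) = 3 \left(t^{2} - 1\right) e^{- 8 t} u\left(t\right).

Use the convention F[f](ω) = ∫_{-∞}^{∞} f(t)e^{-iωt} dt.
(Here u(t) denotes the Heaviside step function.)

F(ω) = \frac{3 \left(2 i \omega - \left(i \omega + 8\right)^{3} + 16\right)}{\left(i \omega + 8\right)^{4}}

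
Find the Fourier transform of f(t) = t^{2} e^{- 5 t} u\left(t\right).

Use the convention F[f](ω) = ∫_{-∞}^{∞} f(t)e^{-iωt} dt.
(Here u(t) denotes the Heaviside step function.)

F(ω) = \frac{2}{\left(i \omega + 5\right)^{3}}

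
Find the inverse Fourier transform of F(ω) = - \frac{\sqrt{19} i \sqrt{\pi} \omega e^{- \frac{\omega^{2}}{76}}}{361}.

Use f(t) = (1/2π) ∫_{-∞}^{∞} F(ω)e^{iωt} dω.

f(t) = 2 t e^{- 19 t^{2}}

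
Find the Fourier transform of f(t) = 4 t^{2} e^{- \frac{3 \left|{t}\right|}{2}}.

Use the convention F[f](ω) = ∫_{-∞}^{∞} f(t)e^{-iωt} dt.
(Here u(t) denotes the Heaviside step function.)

F(ω) = \frac{1152 \left(3 - 4 \omega^{2}\right)}{\left(4 \omega^{2} + 9\right)^{3}}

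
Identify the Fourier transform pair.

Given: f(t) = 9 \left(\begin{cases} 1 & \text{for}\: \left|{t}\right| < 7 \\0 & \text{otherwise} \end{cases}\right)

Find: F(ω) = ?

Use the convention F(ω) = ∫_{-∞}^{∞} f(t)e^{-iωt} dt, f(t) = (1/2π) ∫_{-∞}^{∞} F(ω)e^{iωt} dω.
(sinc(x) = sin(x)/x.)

F(ω) = 126 \operatorname{sinc}{\left(7 \omega \right)}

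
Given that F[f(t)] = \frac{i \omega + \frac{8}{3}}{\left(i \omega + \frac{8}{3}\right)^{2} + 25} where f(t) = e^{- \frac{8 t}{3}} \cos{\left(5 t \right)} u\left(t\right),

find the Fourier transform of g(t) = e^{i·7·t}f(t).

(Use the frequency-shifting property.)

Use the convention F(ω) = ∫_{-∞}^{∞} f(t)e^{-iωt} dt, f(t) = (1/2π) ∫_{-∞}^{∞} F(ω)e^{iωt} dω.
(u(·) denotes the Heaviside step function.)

F[g](ω) = \frac{3 \left(3 i \left(\omega - 7\right) + 8\right)}{\left(3 i \left(\omega - 7\right) + 8\right)^{2} + 225}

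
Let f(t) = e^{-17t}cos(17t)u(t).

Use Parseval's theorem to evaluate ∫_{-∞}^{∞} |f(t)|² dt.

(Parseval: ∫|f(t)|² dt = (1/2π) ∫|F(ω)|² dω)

∫|f(t)|² dt = \frac{3}{136}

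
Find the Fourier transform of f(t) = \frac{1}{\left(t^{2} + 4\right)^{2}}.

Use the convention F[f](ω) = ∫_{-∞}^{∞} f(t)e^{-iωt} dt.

F(ω) = \frac{\pi \left(2 \left|{\omega}\right| + 1\right) e^{- 2 \left|{\omega}\right|}}{16}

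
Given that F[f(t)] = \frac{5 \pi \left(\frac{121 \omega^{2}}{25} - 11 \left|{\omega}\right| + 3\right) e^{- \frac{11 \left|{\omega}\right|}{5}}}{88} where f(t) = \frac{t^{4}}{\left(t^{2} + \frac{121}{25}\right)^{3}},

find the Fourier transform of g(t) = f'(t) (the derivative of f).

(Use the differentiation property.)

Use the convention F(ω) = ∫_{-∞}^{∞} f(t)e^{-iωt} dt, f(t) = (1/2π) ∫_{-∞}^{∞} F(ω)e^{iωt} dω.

F[g](ω) = \frac{i \pi \omega \left(121 \omega^{2} - 275 \left|{\omega}\right| + 75\right) e^{- \frac{11 \left|{\omega}\right|}{5}}}{440}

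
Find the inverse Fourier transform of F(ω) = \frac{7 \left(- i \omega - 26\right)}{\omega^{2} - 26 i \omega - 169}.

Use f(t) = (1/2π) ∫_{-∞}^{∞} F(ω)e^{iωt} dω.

f(t) = 7 \left(13 t + 1\right) e^{- 13 t} u\left(t\right)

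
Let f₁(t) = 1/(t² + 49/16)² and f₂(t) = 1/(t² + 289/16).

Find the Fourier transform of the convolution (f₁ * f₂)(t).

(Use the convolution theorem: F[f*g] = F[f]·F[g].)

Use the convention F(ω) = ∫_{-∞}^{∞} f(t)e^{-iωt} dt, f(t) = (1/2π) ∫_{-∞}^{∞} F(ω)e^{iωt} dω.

F[f₁*f₂](ω) = \frac{32 \pi^{2} \left(7 \left|{\omega}\right| + 4\right) e^{- 6 \left|{\omega}\right|}}{5831}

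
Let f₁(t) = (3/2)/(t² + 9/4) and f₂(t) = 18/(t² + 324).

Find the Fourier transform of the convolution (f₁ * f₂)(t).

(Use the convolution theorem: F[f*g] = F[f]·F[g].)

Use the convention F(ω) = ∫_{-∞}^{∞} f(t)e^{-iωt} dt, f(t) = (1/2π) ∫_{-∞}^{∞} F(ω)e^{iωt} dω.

F[f₁*f₂](ω) = \pi^{2} e^{- \frac{39 \left|{\omega}\right|}{2}}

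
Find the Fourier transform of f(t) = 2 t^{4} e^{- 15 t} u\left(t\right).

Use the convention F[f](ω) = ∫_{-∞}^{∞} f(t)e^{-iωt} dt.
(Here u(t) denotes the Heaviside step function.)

F(ω) = \frac{48}{\left(i \omega + 15\right)^{5}}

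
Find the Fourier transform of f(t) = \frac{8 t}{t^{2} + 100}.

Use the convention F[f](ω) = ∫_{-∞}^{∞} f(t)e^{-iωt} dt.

F(ω) = - 8 i \pi e^{- 10 \left|{\omega}\right|} \operatorname{sign}{\left(\omega \right)}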